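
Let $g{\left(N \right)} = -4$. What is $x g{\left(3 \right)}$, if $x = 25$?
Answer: $-100$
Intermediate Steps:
$x g{\left(3 \right)} = 25 \left(-4\right) = -100$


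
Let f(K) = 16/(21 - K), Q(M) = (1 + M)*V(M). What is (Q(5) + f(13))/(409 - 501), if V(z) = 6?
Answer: -19/46 ≈ -0.41304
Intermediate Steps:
Q(M) = 6 + 6*M (Q(M) = (1 + M)*6 = 6 + 6*M)
(Q(5) + f(13))/(409 - 501) = ((6 + 6*5) - 16/(-21 + 13))/(409 - 501) = ((6 + 30) - 16/(-8))/(-92) = (36 - 16*(-1/8))*(-1/92) = (36 + 2)*(-1/92) = 38*(-1/92) = -19/46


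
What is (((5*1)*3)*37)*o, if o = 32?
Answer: 17760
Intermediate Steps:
(((5*1)*3)*37)*o = (((5*1)*3)*37)*32 = ((5*3)*37)*32 = (15*37)*32 = 555*32 = 17760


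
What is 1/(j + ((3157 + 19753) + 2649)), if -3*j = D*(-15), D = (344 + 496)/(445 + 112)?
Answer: 557/14240563 ≈ 3.9114e-5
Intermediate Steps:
D = 840/557 ≈ 1.5081
j = 4200/557 (j = -280*(-15)/557 = -⅓*(-12600/557) = 4200/557 ≈ 7.5404)
1/(j + ((3157 + 19753) + 2649)) = 1/(4200/557 + ((3157 + 19753) + 2649)) = 1/(4200/557 + (22910 + 2649)) = 1/(4200/557 + 25559) = 1/(14240563/557) = 557/14240563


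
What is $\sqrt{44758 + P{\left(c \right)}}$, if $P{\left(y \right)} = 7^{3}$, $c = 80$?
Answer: $\sqrt{45101} \approx 212.37$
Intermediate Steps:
$P{\left(y \right)} = 343$
$\sqrt{44758 + P{\left(c \right)}} = \sqrt{44758 + 343} = \sqrt{45101}$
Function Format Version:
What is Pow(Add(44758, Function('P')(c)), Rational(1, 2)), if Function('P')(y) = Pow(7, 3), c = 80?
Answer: Pow(45101, Rational(1, 2)) ≈ 212.37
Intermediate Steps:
Function('P')(y) = 343
Pow(Add(44758, Function('P')(c)), Rational(1, 2)) = Pow(Add(44758, 343), Rational(1, 2)) = Pow(45101, Rational(1, 2))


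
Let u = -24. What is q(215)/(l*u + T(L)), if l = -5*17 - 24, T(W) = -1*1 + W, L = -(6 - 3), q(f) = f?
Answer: 215/2612 ≈ 0.082312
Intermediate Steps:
L = -3 (L = -1*3 = -3)
T(W) = -1 + W
l = -109 (l = -85 - 24 = -109)
q(215)/(l*u + T(L)) = 215/(-109*(-24) + (-1 - 3)) = 215/(2616 - 4) = 215/2612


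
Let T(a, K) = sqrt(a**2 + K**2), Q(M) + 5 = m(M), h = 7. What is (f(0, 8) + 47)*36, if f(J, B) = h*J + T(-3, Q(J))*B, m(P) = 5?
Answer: 2556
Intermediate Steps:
Q(M) = 0 (Q(M) = -5 + 5 = 0)
T(a, K) = sqrt(K**2 + a**2)
f(J, B) = 3*B + 7*J (f(J, B) = 7*J + sqrt(0**2 + (-3)**2)*B = 7*J + sqrt(0 + 9)*B = 7*J + sqrt(9)*B = 7*J + 3*B = 3*B + 7*J)
(f(0, 8) + 47)*36 = ((3*8 + 7*0) + 47)*36 = ((24 + 0) + 47)*36 = (24 + 47)*36 = 71*36 = 2556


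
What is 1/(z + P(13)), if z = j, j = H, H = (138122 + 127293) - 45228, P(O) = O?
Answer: 1/220200 ≈ 4.5413e-6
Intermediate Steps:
H = 220187 (H = 265415 - 45228 = 220187)
j = 220187
z = 220187
1/(z + P(13)) = 1/(220187 + 13) = 1/220200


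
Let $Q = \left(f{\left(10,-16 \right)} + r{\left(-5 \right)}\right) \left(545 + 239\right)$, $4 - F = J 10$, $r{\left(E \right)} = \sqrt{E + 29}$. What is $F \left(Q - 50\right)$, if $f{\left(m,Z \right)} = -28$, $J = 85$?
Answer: $18613692 - 1326528 \sqrt{6} \approx 1.5364 \cdot 10^{7}$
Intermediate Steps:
$r{\left(E \right)} = \sqrt{29 + E}$
$F = -846$ ($F = 4 - 85 \cdot 10 = 4 - 850 = -846$)
$Q = -21952 + 1568 \sqrt{6}$ ($Q = \left(-28 + \sqrt{29 - 5}\right) \left(545 + 239\right) = \left(-28 + \sqrt{24}\right) 784 = \left(-28 + 2 \sqrt{6}\right) 784 = -21952 + 1568 \sqrt{6} \approx -18111.0$)
$F \left(Q - 50\right) = - 846 \left(\left(-21952 + 1568 \sqrt{6}\right) - 50\right) = - 846 \left(-22002 + 1568 \sqrt{6}\right) = 18613692 - 1326528 \sqrt{6}$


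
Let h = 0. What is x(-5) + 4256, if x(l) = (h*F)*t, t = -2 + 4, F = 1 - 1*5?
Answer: 4256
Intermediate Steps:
F = -4 (F = 1 - 5 = -4)
t = 2
x(l) = 0 (x(l) = (0*(-4))*2 = 0*2 = 0)
x(-5) + 4256 = 0 + 4256 = 4256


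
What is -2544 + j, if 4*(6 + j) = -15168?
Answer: -6342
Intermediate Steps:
j = -3798 (j = -6 + (¼)*(-15168) = -6 - 3792 = -3798)
-2544 + j = -2544 - 3798 = -6342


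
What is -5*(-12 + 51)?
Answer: -195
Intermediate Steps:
-5*(-12 + 51) = -5*39 = -195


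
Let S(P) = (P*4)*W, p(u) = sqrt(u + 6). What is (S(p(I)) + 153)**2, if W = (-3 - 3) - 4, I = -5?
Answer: 12769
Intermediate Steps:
W = -10 (W = -6 - 4 = -10)
p(u) = sqrt(6 + u)
S(P) = -40*P (S(P) = (P*4)*(-10) = (4*P)*(-10) = -40*P)
(S(p(I)) + 153)**2 = (-40*sqrt(6 - 5) + 153)**2 = (-40*sqrt(1) + 153)**2 = (-40*1 + 153)**2 = (-40 + 153)**2 = 113**2 = 12769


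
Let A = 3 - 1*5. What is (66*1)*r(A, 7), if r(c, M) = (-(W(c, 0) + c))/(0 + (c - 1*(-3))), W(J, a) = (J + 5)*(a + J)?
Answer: 528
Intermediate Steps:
A = -2 (A = 3 - 5 = -2)
W(J, a) = (5 + J)*(J + a)
r(c, M) = (-c² - 6*c)/(3 + c) (r(c, M) = (-((c² + 5*c + 5*0 + c*0) + c))/(0 + (c - 1*(-3))) = (-((c² + 5*c + 0 + 0) + c))/(0 + (c + 3)) = (-((c² + 5*c) + c))/(0 + (3 + c)) = (-(c² + 6*c))/(3 + c) = (-c² - 6*c)/(3 + c))
(66*1)*r(A, 7) = (66*1)*(-2*(-6 - 1*(-2))/(3 - 2)) = 66*(-2*(-6 + 2)/1) = 66*(-2*1*(-4)) = 66*8 = 528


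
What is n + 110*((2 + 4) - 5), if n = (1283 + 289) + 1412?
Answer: 3094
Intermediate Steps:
n = 2984 (n = 1572 + 1412 = 2984)
n + 110*((2 + 4) - 5) = 2984 + 110*((2 + 4) - 5) = 2984 + 110*(6 - 5) = 2984 + 110*1 = 2984 + 110 = 3094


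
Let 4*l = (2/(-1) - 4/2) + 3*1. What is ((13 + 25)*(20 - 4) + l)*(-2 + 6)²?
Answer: 9724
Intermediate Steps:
l = -¼ (l = ((2/(-1) - 4/2) + 3*1)/4 = ((2*(-1) - 4*½) + 3)/4 = ((-2 - 2) + 3)/4 = (-4 + 3)/4 = (¼)*(-1) = -¼ ≈ -0.25000)
((13 + 25)*(20 - 4) + l)*(-2 + 6)² = ((13 + 25)*(20 - 4) - ¼)*(-2 + 6)² = (38*16 - ¼)*4² = (608 - ¼)*16 = (2431/4)*16 = 9724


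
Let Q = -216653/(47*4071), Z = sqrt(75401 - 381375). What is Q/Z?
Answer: 216653*I*sqrt(305974)/58544147238 ≈ 0.002047*I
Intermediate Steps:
Z = I*sqrt(305974) (Z = sqrt(-305974) = I*sqrt(305974) ≈ 553.15*I)
Q = -216653/191337 ≈ -1.1323
Q/Z = -216653*(-I*sqrt(305974)/305974)/191337 = -(-216653)*I*sqrt(305974)/58544147238 = 216653*I*sqrt(305974)/58544147238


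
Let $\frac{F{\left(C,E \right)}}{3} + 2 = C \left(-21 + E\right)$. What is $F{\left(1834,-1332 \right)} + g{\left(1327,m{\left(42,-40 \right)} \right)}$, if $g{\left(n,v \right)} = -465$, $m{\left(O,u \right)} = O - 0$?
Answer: $-7444677$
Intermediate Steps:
$m{\left(O,u \right)} = O$ ($m{\left(O,u \right)} = O + 0 = O$)
$F{\left(C,E \right)} = -6 + 3 C \left(-21 + E\right)$
$F{\left(1834,-1332 \right)} + g{\left(1327,m{\left(42,-40 \right)} \right)} = \left(-6 - 115542 + 3 \cdot 1834 \left(-1332\right)\right) - 465 = \left(-6 - 115542 - 7328664\right) - 465 = -7444212 - 465 = -7444677$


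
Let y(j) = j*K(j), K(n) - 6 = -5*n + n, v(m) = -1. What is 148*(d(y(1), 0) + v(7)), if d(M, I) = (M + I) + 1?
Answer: 296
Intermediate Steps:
K(n) = 6 - 4*n (K(n) = 6 + (-5*n + n) = 6 - 4*n)
y(j) = j*(6 - 4*j)
d(M, I) = 1 + I + M (d(M, I) = (I + M) + 1 = 1 + I + M)
148*(d(y(1), 0) + v(7)) = 148*((1 + 0 + 2*1*(3 - 2*1)) - 1) = 148*((1 + 0 + 2*1*(3 - 2)) - 1) = 148*((1 + 0 + 2*1*1) - 1) = 148*((1 + 0 + 2) - 1) = 148*(3 - 1) = 148*2 = 296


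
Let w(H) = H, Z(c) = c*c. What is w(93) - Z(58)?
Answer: -3271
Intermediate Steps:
Z(c) = c**2
w(93) - Z(58) = 93 - 1*58**2 = 93 - 1*3364 = 93 - 3364 = -3271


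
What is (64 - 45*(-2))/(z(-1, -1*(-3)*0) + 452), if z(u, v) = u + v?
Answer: 14/41 ≈ 0.34146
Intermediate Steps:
(64 - 45*(-2))/(z(-1, -1*(-3)*0) + 452) = (64 - 45*(-2))/((-1 - 1*(-3)*0) + 452) = (64 + 90)/((-1 + 3*0) + 452) = 154/((-1 + 0) + 452) = 154/(-1 + 452) = 154/451 = 154*(1/451) = 14/41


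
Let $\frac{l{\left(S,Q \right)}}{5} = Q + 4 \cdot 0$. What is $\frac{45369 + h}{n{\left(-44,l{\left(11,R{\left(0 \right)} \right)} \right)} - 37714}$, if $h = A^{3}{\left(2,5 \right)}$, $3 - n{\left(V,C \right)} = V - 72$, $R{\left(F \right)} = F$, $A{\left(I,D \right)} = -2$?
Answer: $- \frac{45361}{37595} \approx -1.2066$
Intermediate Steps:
$l{\left(S,Q \right)} = 5 Q$ ($l{\left(S,Q \right)} = 5 \left(Q + 4 \cdot 0\right) = 5 \left(Q + 0\right) = 5 Q$)
$n{\left(V,C \right)} = 75 - V$ ($n{\left(V,C \right)} = 3 - \left(V - 72\right) = 3 - \left(-72 + V\right) = 75 - V$)
$h = -8$ ($h = \left(-2\right)^{3} = -8$)
$\frac{45369 + h}{n{\left(-44,l{\left(11,R{\left(0 \right)} \right)} \right)} - 37714} = \frac{45369 - 8}{\left(75 - -44\right) - 37714} = \frac{45361}{\left(75 + 44\right) - 37714} = \frac{45361}{119 - 37714} = \frac{45361}{-37595} = 45361 \left(- \frac{1}{37595}\right) = - \frac{45361}{37595}$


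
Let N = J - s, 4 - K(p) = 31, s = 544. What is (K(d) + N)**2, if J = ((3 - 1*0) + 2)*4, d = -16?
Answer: 303601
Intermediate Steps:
K(p) = -27 (K(p) = 4 - 1*31 = 4 - 31 = -27)
J = 20 (J = ((3 + 0) + 2)*4 = (3 + 2)*4 = 5*4 = 20)
N = -524 (N = 20 - 1*544 = 20 - 544 = -524)
(K(d) + N)**2 = (-27 - 524)**2 = (-551)**2 = 303601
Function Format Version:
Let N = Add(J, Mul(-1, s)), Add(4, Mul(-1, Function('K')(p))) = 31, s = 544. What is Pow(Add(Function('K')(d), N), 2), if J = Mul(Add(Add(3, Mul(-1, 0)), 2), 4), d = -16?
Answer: 303601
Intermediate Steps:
Function('K')(p) = -27 (Function('K')(p) = Add(4, Mul(-1, 31)) = Add(4, -31) = -27)
J = 20 (J = Mul(Add(Add(3, 0), 2), 4) = Mul(Add(3, 2), 4) = Mul(5, 4) = 20)
N = -524 (N = Add(20, Mul(-1, 544)) = Add(20, -544) = -524)
Pow(Add(Function('K')(d), N), 2) = Pow(Add(-27, -524), 2) = Pow(-551, 2) = 303601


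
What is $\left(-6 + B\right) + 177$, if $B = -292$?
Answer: $-121$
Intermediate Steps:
$\left(-6 + B\right) + 177 = \left(-6 - 292\right) + 177 = -298 + 177 = -121$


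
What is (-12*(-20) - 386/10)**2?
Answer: 1014049/25 ≈ 40562.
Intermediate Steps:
(-12*(-20) - 386/10)**2 = (240 - 386*1/10)**2 = (240 - 193/5)**2 = (1007/5)**2 = 1014049/25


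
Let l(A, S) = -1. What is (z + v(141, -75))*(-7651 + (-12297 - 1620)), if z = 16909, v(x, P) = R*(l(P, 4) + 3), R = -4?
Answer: -364520768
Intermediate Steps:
v(x, P) = -8 (v(x, P) = -4*(-1 + 3) = -4*2 = -8)
(z + v(141, -75))*(-7651 + (-12297 - 1620)) = (16909 - 8)*(-7651 + (-12297 - 1620)) = 16901*(-7651 - 13917) = 16901*(-21568) = -364520768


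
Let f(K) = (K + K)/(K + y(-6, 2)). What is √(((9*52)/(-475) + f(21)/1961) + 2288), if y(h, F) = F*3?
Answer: √714354888516562/558885 ≈ 47.823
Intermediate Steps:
y(h, F) = 3*F
f(K) = 2*K/(6 + K) (f(K) = (K + K)/(K + 3*2) = (2*K)/(K + 6) = (2*K)/(6 + K) = 2*K/(6 + K))
√(((9*52)/(-475) + f(21)/1961) + 2288) = √(((9*52)/(-475) + (2*21/(6 + 21))/1961) + 2288) = √((468*(-1/475) + (2*21/27)*(1/1961)) + 2288) = √((-468/475 + (2*21*(1/27))*(1/1961)) + 2288) = √((-468/475 + (14/9)*(1/1961)) + 2288) = √((-468/475 + 14/17649) + 2288) = √(-8253082/8383275 + 2288) = √(19172680118/8383275) = √714354888516562/558885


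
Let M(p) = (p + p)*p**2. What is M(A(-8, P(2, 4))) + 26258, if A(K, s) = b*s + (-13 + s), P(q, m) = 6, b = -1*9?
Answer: -427704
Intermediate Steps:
b = -9
A(K, s) = -13 - 8*s (A(K, s) = -9*s + (-13 + s) = -13 - 8*s)
M(p) = 2*p**3 (M(p) = (2*p)*p**2 = 2*p**3)
M(A(-8, P(2, 4))) + 26258 = 2*(-13 - 8*6)**3 + 26258 = 2*(-13 - 48)**3 + 26258 = 2*(-61)**3 + 26258 = 2*(-226981) + 26258 = -453962 + 26258 = -427704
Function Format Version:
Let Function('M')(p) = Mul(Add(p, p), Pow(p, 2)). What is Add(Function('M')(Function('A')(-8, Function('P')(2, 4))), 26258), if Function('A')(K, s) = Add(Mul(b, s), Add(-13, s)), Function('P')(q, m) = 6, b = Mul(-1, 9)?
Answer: -427704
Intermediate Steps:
b = -9
Function('A')(K, s) = Add(-13, Mul(-8, s)) (Function('A')(K, s) = Add(Mul(-9, s), Add(-13, s)) = Add(-13, Mul(-8, s)))
Function('M')(p) = Mul(2, Pow(p, 3)) (Function('M')(p) = Mul(Mul(2, p), Pow(p, 2)) = Mul(2, Pow(p, 3)))
Add(Function('M')(Function('A')(-8, Function('P')(2, 4))), 26258) = Add(Mul(2, Pow(Add(-13, Mul(-8, 6)), 3)), 26258) = Add(Mul(2, Pow(Add(-13, -48), 3)), 26258) = Add(Mul(2, Pow(-61, 3)), 26258) = Add(Mul(2, -226981), 26258) = Add(-453962, 26258) = -427704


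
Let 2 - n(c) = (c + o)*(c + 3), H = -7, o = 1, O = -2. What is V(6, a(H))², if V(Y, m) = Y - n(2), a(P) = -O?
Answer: 361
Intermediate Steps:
n(c) = 2 - (1 + c)*(3 + c) (n(c) = 2 - (c + 1)*(c + 3) = 2 - (1 + c)*(3 + c))
a(P) = 2 (a(P) = -1*(-2) = 2)
V(Y, m) = 13 + Y (V(Y, m) = Y - (-1 - 1*2² - 4*2) = Y - (-1 - 1*4 - 8) = Y - (-1 - 4 - 8) = Y - 1*(-13) = Y + 13 = 13 + Y)
V(6, a(H))² = (13 + 6)² = 19² = 361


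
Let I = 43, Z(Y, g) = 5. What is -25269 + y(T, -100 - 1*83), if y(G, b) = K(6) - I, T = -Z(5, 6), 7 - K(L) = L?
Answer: -25311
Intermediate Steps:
K(L) = 7 - L
T = -5 (T = -1*5 = -5)
y(G, b) = -42 (y(G, b) = (7 - 1*6) - 1*43 = (7 - 6) - 43 = 1 - 43 = -42)
-25269 + y(T, -100 - 1*83) = -25269 - 42 = -25311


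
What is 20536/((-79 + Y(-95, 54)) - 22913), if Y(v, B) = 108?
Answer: -5134/5721 ≈ -0.89740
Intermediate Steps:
20536/((-79 + Y(-95, 54)) - 22913) = 20536/((-79 + 108) - 22913) = 20536/(29 - 22913) = 20536/(-22884) = 20536*(-1/22884) = -5134/5721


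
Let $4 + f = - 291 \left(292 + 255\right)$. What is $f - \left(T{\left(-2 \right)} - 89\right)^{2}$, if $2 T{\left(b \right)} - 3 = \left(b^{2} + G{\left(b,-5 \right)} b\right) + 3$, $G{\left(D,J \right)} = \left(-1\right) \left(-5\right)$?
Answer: $-167102$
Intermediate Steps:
$G{\left(D,J \right)} = 5$
$T{\left(b \right)} = 3 + \frac{b^{2}}{2} + \frac{5 b}{2}$ ($T{\left(b \right)} = \frac{3}{2} + \frac{\left(b^{2} + 5 b\right) + 3}{2} = \frac{3}{2} + \frac{3 + b^{2} + 5 b}{2} = \frac{3}{2} + \left(\frac{3}{2} + \frac{b^{2}}{2} + \frac{5 b}{2}\right) = 3 + \frac{b^{2}}{2} + \frac{5 b}{2}$)
$f = -159181$ ($f = -4 - 291 \left(292 + 255\right) = -4 - 159177 = -159181$)
$f - \left(T{\left(-2 \right)} - 89\right)^{2} = -159181 - \left(\left(3 + \frac{\left(-2\right)^{2}}{2} + \frac{5}{2} \left(-2\right)\right) - 89\right)^{2} = -159181 - \left(\left(3 + \frac{1}{2} \cdot 4 - 5\right) - 89\right)^{2} = -159181 - \left(\left(3 + 2 - 5\right) - 89\right)^{2} = -159181 - \left(0 - 89\right)^{2} = -159181 - \left(-89\right)^{2} = -159181 - 7921 = -167102$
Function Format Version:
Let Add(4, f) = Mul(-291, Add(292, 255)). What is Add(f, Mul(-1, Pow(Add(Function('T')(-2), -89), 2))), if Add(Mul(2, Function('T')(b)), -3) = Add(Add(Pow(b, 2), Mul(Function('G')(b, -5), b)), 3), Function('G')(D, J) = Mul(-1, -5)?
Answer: -167102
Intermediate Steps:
Function('G')(D, J) = 5
Function('T')(b) = Add(3, Mul(Rational(1, 2), Pow(b, 2)), Mul(Rational(5, 2), b)) (Function('T')(b) = Add(Rational(3, 2), Mul(Rational(1, 2), Add(Add(Pow(b, 2), Mul(5, b)), 3))) = Add(Rational(3, 2), Mul(Rational(1, 2), Add(3, Pow(b, 2), Mul(5, b)))) = Add(Rational(3, 2), Add(Rational(3, 2), Mul(Rational(1, 2), Pow(b, 2)), Mul(Rational(5, 2), b))) = Add(3, Mul(Rational(1, 2), Pow(b, 2)), Mul(Rational(5, 2), b)))
f = -159181 (f = Add(-4, Mul(-291, Add(292, 255))) = Add(-4, Mul(-291, 547)) = Add(-4, -159177) = -159181)
Add(f, Mul(-1, Pow(Add(Function('T')(-2), -89), 2))) = Add(-159181, Mul(-1, Pow(Add(Add(3, Mul(Rational(1, 2), Pow(-2, 2)), Mul(Rational(5, 2), -2)), -89), 2))) = Add(-159181, Mul(-1, Pow(Add(Add(3, Mul(Rational(1, 2), 4), -5), -89), 2))) = Add(-159181, Mul(-1, Pow(Add(Add(3, 2, -5), -89), 2))) = Add(-159181, Mul(-1, Pow(Add(0, -89), 2))) = Add(-159181, Mul(-1, Pow(-89, 2))) = Add(-159181, Mul(-1, 7921)) = Add(-159181, -7921) = -167102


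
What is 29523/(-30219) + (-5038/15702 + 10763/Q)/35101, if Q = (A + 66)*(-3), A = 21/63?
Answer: -540536781598771/552403443384177 ≈ -0.97852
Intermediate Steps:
A = 1/3 (A = 21*(1/63) = 1/3 ≈ 0.33333)
Q = -199 (Q = (1/3 + 66)*(-3) = (199/3)*(-3) = -199)
29523/(-30219) + (-5038/15702 + 10763/Q)/35101 = 29523/(-30219) + (-5038/15702 + 10763/(-199))/35101 = 29523*(-1/30219) + (-5038*1/15702 + 10763*(-1/199))*(1/35101) = -9841/10073 + (-2519/7851 - 10763/199)*(1/35101) = -9841/10073 - 85001594/1562349*1/35101 = -9841/10073 - 85001594/54840012249 = -540536781598771/552403443384177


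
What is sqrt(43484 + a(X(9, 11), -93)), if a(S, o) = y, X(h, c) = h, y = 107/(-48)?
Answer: 5*sqrt(250455)/12 ≈ 208.52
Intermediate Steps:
y = -107/48 (y = 107*(-1/48) = -107/48 ≈ -2.2292)
a(S, o) = -107/48
sqrt(43484 + a(X(9, 11), -93)) = sqrt(43484 - 107/48) = sqrt(2087125/48) = 5*sqrt(250455)/12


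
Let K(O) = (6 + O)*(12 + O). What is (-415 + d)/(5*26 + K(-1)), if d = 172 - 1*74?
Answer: -317/185 ≈ -1.7135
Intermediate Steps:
d = 98 (d = 172 - 74 = 98)
(-415 + d)/(5*26 + K(-1)) = (-415 + 98)/(5*26 + (72 + (-1)² + 18*(-1))) = -317/(130 + (72 + 1 - 18)) = -317/(130 + 55) = -317/185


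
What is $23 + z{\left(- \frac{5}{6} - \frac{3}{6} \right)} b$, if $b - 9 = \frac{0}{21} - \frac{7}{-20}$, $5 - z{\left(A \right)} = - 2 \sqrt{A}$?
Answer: $\frac{279}{4} + \frac{187 i \sqrt{3}}{15} \approx 69.75 + 21.593 i$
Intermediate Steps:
$z{\left(A \right)} = 5 + 2 \sqrt{A}$ ($z{\left(A \right)} = 5 - - 2 \sqrt{A} = 5 + 2 \sqrt{A}$)
$b = \frac{187}{20}$ ($b = 9 + \left(\frac{0}{21} - \frac{7}{-20}\right) = 9 + \left(0 \cdot \frac{1}{21} - - \frac{7}{20}\right) = 9 + \left(0 + \frac{7}{20}\right) = 9 + \frac{7}{20} = \frac{187}{20} \approx 9.35$)
$23 + z{\left(- \frac{5}{6} - \frac{3}{6} \right)} b = 23 + \left(5 + 2 \sqrt{- \frac{5}{6} - \frac{3}{6}}\right) \frac{187}{20} = 23 + \left(5 + 2 \sqrt{\left(-5\right) \frac{1}{6} - \frac{1}{2}}\right) \frac{187}{20} = 23 + \left(5 + 2 \sqrt{- \frac{5}{6} - \frac{1}{2}}\right) \frac{187}{20} = 23 + \left(5 + 2 \sqrt{- \frac{4}{3}}\right) \frac{187}{20} = 23 + \left(5 + 2 \frac{2 i \sqrt{3}}{3}\right) \frac{187}{20} = 23 + \left(5 + \frac{4 i \sqrt{3}}{3}\right) \frac{187}{20} = 23 + \left(\frac{187}{4} + \frac{187 i \sqrt{3}}{15}\right) = \frac{279}{4} + \frac{187 i \sqrt{3}}{15}$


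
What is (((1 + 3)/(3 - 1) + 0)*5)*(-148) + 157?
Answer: -1323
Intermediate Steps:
(((1 + 3)/(3 - 1) + 0)*5)*(-148) + 157 = ((4/2 + 0)*5)*(-148) + 157 = ((4*(1/2) + 0)*5)*(-148) + 157 = ((2 + 0)*5)*(-148) + 157 = (2*5)*(-148) + 157 = 10*(-148) + 157 = -1480 + 157 = -1323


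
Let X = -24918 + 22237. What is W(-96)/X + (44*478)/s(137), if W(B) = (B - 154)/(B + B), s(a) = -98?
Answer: -386653163/1801632 ≈ -214.61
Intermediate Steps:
W(B) = (-154 + B)/(2*B) (W(B) = (-154 + B)/((2*B)) = (-154 + B)*(1/(2*B)) = (-154 + B)/(2*B))
X = -2681
W(-96)/X + (44*478)/s(137) = ((½)*(-154 - 96)/(-96))/(-2681) + (44*478)/(-98) = ((½)*(-1/96)*(-250))*(-1/2681) + 21032*(-1/98) = (125/96)*(-1/2681) - 10516/49 = -125/257376 - 10516/49 = -386653163/1801632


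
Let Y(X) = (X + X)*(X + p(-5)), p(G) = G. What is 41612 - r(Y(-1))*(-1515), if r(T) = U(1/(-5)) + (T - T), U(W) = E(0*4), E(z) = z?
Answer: 41612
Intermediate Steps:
Y(X) = 2*X*(-5 + X) (Y(X) = (X + X)*(X - 5) = (2*X)*(-5 + X) = 2*X*(-5 + X))
U(W) = 0 (U(W) = 0*4 = 0)
r(T) = 0 (r(T) = 0 + (T - T) = 0 + 0 = 0)
41612 - r(Y(-1))*(-1515) = 41612 - 0*(-1515) = 41612 - 1*0 = 41612 + 0 = 41612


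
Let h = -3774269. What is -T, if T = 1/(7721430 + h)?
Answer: -1/3947161 ≈ -2.5335e-7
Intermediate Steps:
T = 1/3947161 (T = 1/(7721430 - 3774269) = 1/3947161 ≈ 2.5335e-7)
-T = -1*1/3947161 = -1/3947161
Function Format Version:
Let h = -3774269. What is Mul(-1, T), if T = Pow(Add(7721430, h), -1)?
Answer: Rational(-1, 3947161) ≈ -2.5335e-7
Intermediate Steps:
T = Rational(1, 3947161) (T = Pow(Add(7721430, -3774269), -1) = Pow(3947161, -1) = Rational(1, 3947161) ≈ 2.5335e-7)
Mul(-1, T) = Mul(-1, Rational(1, 3947161)) = Rational(-1, 3947161)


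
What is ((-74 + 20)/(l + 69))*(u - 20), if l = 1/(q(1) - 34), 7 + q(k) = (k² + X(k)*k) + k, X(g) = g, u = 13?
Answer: 14364/2621 ≈ 5.4804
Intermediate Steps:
q(k) = -7 + k + 2*k² (q(k) = -7 + ((k² + k*k) + k) = -7 + ((k² + k²) + k) = -7 + (2*k² + k) = -7 + (k + 2*k²) = -7 + k + 2*k²)
l = -1/38 (l = 1/((-7 + 1 + 2*1²) - 34) = 1/((-7 + 1 + 2*1) - 34) = 1/((-7 + 1 + 2) - 34) = 1/(-4 - 34) = 1/(-38) = -1/38 ≈ -0.026316)
((-74 + 20)/(l + 69))*(u - 20) = ((-74 + 20)/(-1/38 + 69))*(13 - 20) = -54/2621/38*(-7) = -54*38/2621*(-7) = -2052/2621*(-7) = 14364/2621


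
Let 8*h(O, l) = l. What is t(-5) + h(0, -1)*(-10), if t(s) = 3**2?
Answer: 41/4 ≈ 10.250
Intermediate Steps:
h(O, l) = l/8
t(s) = 9
t(-5) + h(0, -1)*(-10) = 9 + ((1/8)*(-1))*(-10) = 9 - 1/8*(-10) = 9 + 5/4 = 41/4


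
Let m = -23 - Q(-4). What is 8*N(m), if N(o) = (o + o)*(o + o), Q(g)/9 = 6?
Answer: 189728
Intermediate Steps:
Q(g) = 54 (Q(g) = 9*6 = 54)
m = -77 (m = -23 - 1*54 = -23 - 54 = -77)
N(o) = 4*o² (N(o) = (2*o)*(2*o) = 4*o²)
8*N(m) = 8*(4*(-77)²) = 8*(4*5929) = 8*23716 = 189728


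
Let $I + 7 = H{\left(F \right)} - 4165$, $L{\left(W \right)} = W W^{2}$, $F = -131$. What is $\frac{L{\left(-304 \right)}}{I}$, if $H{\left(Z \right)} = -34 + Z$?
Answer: $\frac{28094464}{4337} \approx 6477.9$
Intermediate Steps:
$L{\left(W \right)} = W^{3}$
$I = -4337$ ($I = -7 - 4330 = -4337$)
$\frac{L{\left(-304 \right)}}{I} = \frac{\left(-304\right)^{3}}{-4337} = \left(-28094464\right) \left(- \frac{1}{4337}\right) = \frac{28094464}{4337}$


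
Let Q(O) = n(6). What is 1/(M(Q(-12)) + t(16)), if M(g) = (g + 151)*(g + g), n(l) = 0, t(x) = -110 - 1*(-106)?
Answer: -¼ ≈ -0.25000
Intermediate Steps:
t(x) = -4 (t(x) = -110 + 106 = -4)
Q(O) = 0
M(g) = 2*g*(151 + g) (M(g) = (151 + g)*(2*g) = 2*g*(151 + g))
1/(M(Q(-12)) + t(16)) = 1/(2*0*(151 + 0) - 4) = 1/(2*0*151 - 4) = 1/(0 - 4) = 1/(-4) = -¼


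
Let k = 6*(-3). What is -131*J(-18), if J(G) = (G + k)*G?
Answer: -84888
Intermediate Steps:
k = -18
J(G) = G*(-18 + G) (J(G) = (G - 18)*G = (-18 + G)*G = G*(-18 + G))
-131*J(-18) = -(-2358)*(-18 - 18) = -(-2358)*(-36) = -131*648 = -84888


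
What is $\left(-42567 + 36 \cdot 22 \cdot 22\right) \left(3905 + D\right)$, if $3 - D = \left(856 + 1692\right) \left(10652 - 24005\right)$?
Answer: $-855549711336$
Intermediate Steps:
$D = 34023447$ ($D = 3 - \left(856 + 1692\right) \left(10652 - 24005\right) = 3 - 2548 \left(-13353\right) = 3 - -34023444 = 3 + 34023444 = 34023447$)
$\left(-42567 + 36 \cdot 22 \cdot 22\right) \left(3905 + D\right) = \left(-42567 + 36 \cdot 22 \cdot 22\right) \left(3905 + 34023447\right) = \left(-42567 + 792 \cdot 22\right) 34027352 = \left(-42567 + 17424\right) 34027352 = \left(-25143\right) 34027352 = -855549711336$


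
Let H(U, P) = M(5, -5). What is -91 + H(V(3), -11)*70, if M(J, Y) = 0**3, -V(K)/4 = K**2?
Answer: -91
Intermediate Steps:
V(K) = -4*K**2
M(J, Y) = 0
H(U, P) = 0
-91 + H(V(3), -11)*70 = -91 + 0*70 = -91 + 0 = -91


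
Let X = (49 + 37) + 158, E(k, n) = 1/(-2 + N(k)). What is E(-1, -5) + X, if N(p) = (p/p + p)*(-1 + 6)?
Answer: 487/2 ≈ 243.50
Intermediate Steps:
N(p) = 5 + 5*p (N(p) = (1 + p)*5 = 5 + 5*p)
E(k, n) = 1/(3 + 5*k) (E(k, n) = 1/(-2 + (5 + 5*k)) = 1/(3 + 5*k))
X = 244 (X = 86 + 158 = 244)
E(-1, -5) + X = 1/(3 + 5*(-1)) + 244 = 1/(3 - 5) + 244 = 1/(-2) + 244 = -1/2 + 244 = 487/2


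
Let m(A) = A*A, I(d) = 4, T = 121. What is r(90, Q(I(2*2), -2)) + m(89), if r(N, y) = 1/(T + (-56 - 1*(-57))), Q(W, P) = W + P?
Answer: 966363/122 ≈ 7921.0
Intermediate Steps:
m(A) = A²
Q(W, P) = P + W
r(N, y) = 1/122 (r(N, y) = 1/(121 + (-56 - 1*(-57))) = 1/(121 + (-56 + 57)) = 1/(121 + 1) = 1/122)
r(90, Q(I(2*2), -2)) + m(89) = 1/122 + 89² = 1/122 + 7921 = 966363/122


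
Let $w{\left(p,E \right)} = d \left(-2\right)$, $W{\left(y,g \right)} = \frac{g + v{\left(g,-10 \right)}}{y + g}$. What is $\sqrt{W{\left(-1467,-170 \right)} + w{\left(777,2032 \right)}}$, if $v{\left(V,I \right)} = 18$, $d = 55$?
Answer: $\frac{i \sqrt{294525766}}{1637} \approx 10.484 i$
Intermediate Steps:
$W{\left(y,g \right)} = \frac{18 + g}{g + y}$ ($W{\left(y,g \right)} = \frac{g + 18}{y + g} = \frac{18 + g}{g + y}$)
$w{\left(p,E \right)} = -110$ ($w{\left(p,E \right)} = 55 \left(-2\right) = -110$)
$\sqrt{W{\left(-1467,-170 \right)} + w{\left(777,2032 \right)}} = \sqrt{\frac{18 - 170}{-170 - 1467} - 110} = \sqrt{\frac{1}{-1637} \left(-152\right) - 110} = \sqrt{\left(- \frac{1}{1637}\right) \left(-152\right) - 110} = \sqrt{\frac{152}{1637} - 110} = \sqrt{- \frac{179918}{1637}} = \frac{i \sqrt{294525766}}{1637}$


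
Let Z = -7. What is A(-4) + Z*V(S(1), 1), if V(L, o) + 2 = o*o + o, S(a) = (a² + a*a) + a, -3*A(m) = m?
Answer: 4/3 ≈ 1.3333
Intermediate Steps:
A(m) = -m/3
S(a) = a + 2*a² (S(a) = (a² + a²) + a = 2*a² + a = a + 2*a²)
V(L, o) = -2 + o + o² (V(L, o) = -2 + (o*o + o) = -2 + (o² + o) = -2 + (o + o²) = -2 + o + o²)
A(-4) + Z*V(S(1), 1) = -⅓*(-4) - 7*(-2 + 1 + 1²) = 4/3 - 7*(-2 + 1 + 1) = 4/3 - 7*0 = 4/3 + 0 = 4/3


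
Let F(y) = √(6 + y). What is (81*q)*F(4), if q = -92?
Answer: -7452*√10 ≈ -23565.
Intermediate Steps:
(81*q)*F(4) = (81*(-92))*√(6 + 4) = -7452*√10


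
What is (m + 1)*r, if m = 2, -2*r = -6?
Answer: 9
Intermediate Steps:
r = 3 (r = -½*(-6) = 3)
(m + 1)*r = (2 + 1)*3 = 3*3 = 9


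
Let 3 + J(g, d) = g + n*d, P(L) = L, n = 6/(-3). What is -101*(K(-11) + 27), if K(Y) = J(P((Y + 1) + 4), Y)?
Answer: -4040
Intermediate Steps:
n = -2 (n = 6*(-⅓) = -2)
J(g, d) = -3 + g - 2*d (J(g, d) = -3 + (g - 2*d) = -3 + g - 2*d)
K(Y) = 2 - Y (K(Y) = -3 + ((Y + 1) + 4) - 2*Y = -3 + ((1 + Y) + 4) - 2*Y = -3 + (5 + Y) - 2*Y = 2 - Y)
-101*(K(-11) + 27) = -101*((2 - 1*(-11)) + 27) = -101*((2 + 11) + 27) = -101*(13 + 27) = -101*40 = -4040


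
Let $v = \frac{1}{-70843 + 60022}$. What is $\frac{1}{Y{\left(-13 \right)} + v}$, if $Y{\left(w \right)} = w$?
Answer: $- \frac{10821}{140674} \approx -0.076923$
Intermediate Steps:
$v = - \frac{1}{10821}$ ($v = \frac{1}{-10821} = - \frac{1}{10821} \approx -9.2413 \cdot 10^{-5}$)
$\frac{1}{Y{\left(-13 \right)} + v} = \frac{1}{-13 - \frac{1}{10821}} = \frac{1}{- \frac{140674}{10821}} = - \frac{10821}{140674}$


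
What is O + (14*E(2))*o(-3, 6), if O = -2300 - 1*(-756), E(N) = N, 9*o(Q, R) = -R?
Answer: -4688/3 ≈ -1562.7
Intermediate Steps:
o(Q, R) = -R/9 (o(Q, R) = (-R)/9 = -R/9)
O = -1544 (O = -2300 + 756 = -1544)
O + (14*E(2))*o(-3, 6) = -1544 + (14*2)*(-⅑*6) = -1544 + 28*(-⅔) = -1544 - 56/3 = -4688/3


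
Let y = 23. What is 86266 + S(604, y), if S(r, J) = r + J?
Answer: 86893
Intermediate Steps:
S(r, J) = J + r
86266 + S(604, y) = 86266 + (23 + 604) = 86266 + 627 = 86893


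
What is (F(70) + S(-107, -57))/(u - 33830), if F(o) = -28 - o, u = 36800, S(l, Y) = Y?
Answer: -31/594 ≈ -0.052189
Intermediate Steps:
(F(70) + S(-107, -57))/(u - 33830) = ((-28 - 1*70) - 57)/(36800 - 33830) = ((-28 - 70) - 57)/2970 = (-98 - 57)*(1/2970) = -155*1/2970 = -31/594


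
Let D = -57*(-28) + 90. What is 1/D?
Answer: 1/1686 ≈ 0.00059312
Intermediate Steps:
D = 1686 (D = 1596 + 90 = 1686)
1/D = 1/1686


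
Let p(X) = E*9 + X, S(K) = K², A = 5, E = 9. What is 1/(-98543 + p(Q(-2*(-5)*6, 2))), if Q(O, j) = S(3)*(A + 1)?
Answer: -1/98408 ≈ -1.0162e-5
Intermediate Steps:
Q(O, j) = 54 (Q(O, j) = 3²*(5 + 1) = 9*6 = 54)
p(X) = 81 + X (p(X) = 9*9 + X = 81 + X)
1/(-98543 + p(Q(-2*(-5)*6, 2))) = 1/(-98543 + (81 + 54)) = 1/(-98543 + 135) = 1/(-98408) = -1/98408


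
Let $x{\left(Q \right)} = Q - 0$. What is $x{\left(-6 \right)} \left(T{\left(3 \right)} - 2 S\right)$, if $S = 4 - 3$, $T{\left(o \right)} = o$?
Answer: $-6$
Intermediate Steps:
$x{\left(Q \right)} = Q$ ($x{\left(Q \right)} = Q + 0 = Q$)
$S = 1$ ($S = 4 - 3 = 1$)
$x{\left(-6 \right)} \left(T{\left(3 \right)} - 2 S\right) = - 6 \left(3 - 2\right) = \left(-6\right) 1 = -6$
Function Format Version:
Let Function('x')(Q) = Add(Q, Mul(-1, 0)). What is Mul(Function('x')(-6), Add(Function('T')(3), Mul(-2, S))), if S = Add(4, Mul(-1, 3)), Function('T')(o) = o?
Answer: -6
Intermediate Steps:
Function('x')(Q) = Q (Function('x')(Q) = Add(Q, 0) = Q)
S = 1 (S = Add(4, -3) = 1)
Mul(Function('x')(-6), Add(Function('T')(3), Mul(-2, S))) = Mul(-6, Add(3, Mul(-2, 1))) = Mul(-6, Add(3, -2)) = Mul(-6, 1) = -6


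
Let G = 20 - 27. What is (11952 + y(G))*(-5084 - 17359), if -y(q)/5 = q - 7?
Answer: -269809746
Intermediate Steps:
G = -7
y(q) = 35 - 5*q (y(q) = -5*(q - 7) = -5*(-7 + q) = 35 - 5*q)
(11952 + y(G))*(-5084 - 17359) = (11952 + (35 - 5*(-7)))*(-5084 - 17359) = (11952 + (35 + 35))*(-22443) = (11952 + 70)*(-22443) = 12022*(-22443) = -269809746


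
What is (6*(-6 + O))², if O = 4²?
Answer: 3600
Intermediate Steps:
O = 16
(6*(-6 + O))² = (6*(-6 + 16))² = (6*10)² = 60² = 3600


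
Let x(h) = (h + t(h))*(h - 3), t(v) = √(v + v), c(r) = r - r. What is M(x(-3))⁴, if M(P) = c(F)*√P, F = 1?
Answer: 0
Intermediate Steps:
c(r) = 0
t(v) = √2*√v (t(v) = √(2*v) = √2*√v)
x(h) = (-3 + h)*(h + √2*√h) (x(h) = (h + √2*√h)*(h - 3) = (h + √2*√h)*(-3 + h) = (-3 + h)*(h + √2*√h))
M(P) = 0 (M(P) = 0*√P = 0)
M(x(-3))⁴ = 0⁴ = 0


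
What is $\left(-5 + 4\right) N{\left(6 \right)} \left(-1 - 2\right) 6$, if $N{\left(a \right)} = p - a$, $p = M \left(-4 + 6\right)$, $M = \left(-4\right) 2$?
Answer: $-396$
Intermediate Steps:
$M = -8$
$p = -16$ ($p = - 8 \left(-4 + 6\right) = \left(-8\right) 2 = -16$)
$N{\left(a \right)} = -16 - a$
$\left(-5 + 4\right) N{\left(6 \right)} \left(-1 - 2\right) 6 = \left(-5 + 4\right) \left(-16 - 6\right) \left(-1 - 2\right) 6 = - (-16 - 6) \left(\left(-3\right) 6\right) = \left(-1\right) \left(-22\right) \left(-18\right) = 22 \left(-18\right) = -396$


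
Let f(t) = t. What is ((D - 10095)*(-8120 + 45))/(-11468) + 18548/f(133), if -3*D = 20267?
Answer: -13413364702/1143933 ≈ -11726.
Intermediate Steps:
D = -20267/3 (D = -⅓*20267 = -20267/3 ≈ -6755.7)
((D - 10095)*(-8120 + 45))/(-11468) + 18548/f(133) = ((-20267/3 - 10095)*(-8120 + 45))/(-11468) + 18548/133 = -50552/3*(-8075)*(-1/11468) + 18548*(1/133) = (408207400/3)*(-1/11468) + 18548/133 = -102051850/8601 + 18548/133 = -13413364702/1143933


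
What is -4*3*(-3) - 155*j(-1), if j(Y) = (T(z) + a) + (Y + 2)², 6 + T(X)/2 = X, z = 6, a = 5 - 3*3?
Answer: 501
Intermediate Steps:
a = -4 (a = 5 - 9 = -4)
T(X) = -12 + 2*X
j(Y) = -4 + (2 + Y)² (j(Y) = ((-12 + 2*6) - 4) + (Y + 2)² = ((-12 + 12) - 4) + (2 + Y)² = (0 - 4) + (2 + Y)² = -4 + (2 + Y)²)
-4*3*(-3) - 155*j(-1) = -4*3*(-3) - (-155)*(4 - 1) = -12*(-3) - (-155)*3 = 36 - 155*(-3) = 36 + 465 = 501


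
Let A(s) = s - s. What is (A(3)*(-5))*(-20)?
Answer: 0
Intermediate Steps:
A(s) = 0
(A(3)*(-5))*(-20) = (0*(-5))*(-20) = 0*(-20) = 0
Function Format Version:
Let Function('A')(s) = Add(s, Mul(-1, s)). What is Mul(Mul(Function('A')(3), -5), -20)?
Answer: 0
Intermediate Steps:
Function('A')(s) = 0
Mul(Mul(Function('A')(3), -5), -20) = Mul(Mul(0, -5), -20) = Mul(0, -20) = 0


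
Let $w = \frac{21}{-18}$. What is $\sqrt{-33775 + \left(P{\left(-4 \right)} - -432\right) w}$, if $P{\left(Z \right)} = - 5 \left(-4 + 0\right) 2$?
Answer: $\frac{i \sqrt{308931}}{3} \approx 185.27 i$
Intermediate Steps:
$P{\left(Z \right)} = 40$ ($P{\left(Z \right)} = \left(-5\right) \left(-4\right) 2 = 20 \cdot 2 = 40$)
$w = - \frac{7}{6}$ ($w = 21 \left(- \frac{1}{18}\right) = - \frac{7}{6} \approx -1.1667$)
$\sqrt{-33775 + \left(P{\left(-4 \right)} - -432\right) w} = \sqrt{-33775 + \left(40 - -432\right) \left(- \frac{7}{6}\right)} = \sqrt{-33775 + \left(40 + 432\right) \left(- \frac{7}{6}\right)} = \sqrt{-33775 + 472 \left(- \frac{7}{6}\right)} = \sqrt{-33775 - \frac{1652}{3}} = \sqrt{- \frac{102977}{3}} = \frac{i \sqrt{308931}}{3}$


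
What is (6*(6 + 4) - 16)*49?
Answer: 2156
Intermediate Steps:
(6*(6 + 4) - 16)*49 = (6*10 - 16)*49 = (60 - 16)*49 = 44*49 = 2156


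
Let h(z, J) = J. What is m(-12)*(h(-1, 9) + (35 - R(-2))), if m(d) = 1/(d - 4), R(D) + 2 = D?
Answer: -3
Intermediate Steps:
R(D) = -2 + D
m(d) = 1/(-4 + d)
m(-12)*(h(-1, 9) + (35 - R(-2))) = (9 + (35 - (-2 - 2)))/(-4 - 12) = (9 + (35 - 1*(-4)))/(-16) = -(9 + (35 + 4))/16 = -(9 + 39)/16 = -1/16*48 = -3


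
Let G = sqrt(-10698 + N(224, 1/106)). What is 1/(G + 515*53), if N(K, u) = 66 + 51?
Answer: 27295/745027606 - I*sqrt(10581)/745027606 ≈ 3.6636e-5 - 1.3807e-7*I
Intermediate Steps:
N(K, u) = 117
G = I*sqrt(10581) (G = sqrt(-10698 + 117) = sqrt(-10581) = I*sqrt(10581) ≈ 102.86*I)
1/(G + 515*53) = 1/(I*sqrt(10581) + 515*53) = 1/(I*sqrt(10581) + 27295) = 1/(27295 + I*sqrt(10581))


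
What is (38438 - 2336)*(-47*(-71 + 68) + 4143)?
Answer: 154660968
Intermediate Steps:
(38438 - 2336)*(-47*(-71 + 68) + 4143) = 36102*(-47*(-3) + 4143) = 36102*(141 + 4143) = 36102*4284 = 154660968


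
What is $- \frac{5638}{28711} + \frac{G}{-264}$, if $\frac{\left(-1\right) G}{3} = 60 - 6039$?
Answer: $- \frac{172159213}{2526568} \approx -68.14$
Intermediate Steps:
$G = 17937$ ($G = - 3 \left(60 - 6039\right) = \left(-3\right) \left(-5979\right) = 17937$)
$- \frac{5638}{28711} + \frac{G}{-264} = - \frac{5638}{28711} + \frac{17937}{-264} = \left(-5638\right) \frac{1}{28711} + 17937 \left(- \frac{1}{264}\right) = - \frac{5638}{28711} - \frac{5979}{88} = - \frac{172159213}{2526568}$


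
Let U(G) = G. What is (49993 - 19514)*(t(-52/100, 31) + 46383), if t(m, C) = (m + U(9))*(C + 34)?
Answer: 7152537409/5 ≈ 1.4305e+9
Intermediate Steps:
t(m, C) = (9 + m)*(34 + C) (t(m, C) = (m + 9)*(C + 34) = (9 + m)*(34 + C))
(49993 - 19514)*(t(-52/100, 31) + 46383) = (49993 - 19514)*((306 + 9*31 + 34*(-52/100) + 31*(-52/100)) + 46383) = 30479*((306 + 279 + 34*(-52*1/100) + 31*(-52*1/100)) + 46383) = 30479*((306 + 279 + 34*(-13/25) + 31*(-13/25)) + 46383) = 30479*((306 + 279 - 442/25 - 403/25) + 46383) = 30479*(2756/5 + 46383) = 30479*(234671/5) = 7152537409/5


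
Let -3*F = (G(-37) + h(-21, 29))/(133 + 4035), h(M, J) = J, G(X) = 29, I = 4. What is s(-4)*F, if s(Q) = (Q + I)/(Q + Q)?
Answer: 0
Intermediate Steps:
s(Q) = (4 + Q)/(2*Q) (s(Q) = (Q + 4)/(Q + Q) = (4 + Q)/((2*Q)) = (4 + Q)*(1/(2*Q)) = (4 + Q)/(2*Q))
F = -29/6252 (F = -(29 + 29)/(3*(133 + 4035)) = -58/(3*4168) = -⅓*29/2084 = -29/6252 ≈ -0.0046385)
s(-4)*F = ((½)*(4 - 4)/(-4))*(-29/6252) = ((½)*(-¼)*0)*(-29/6252) = 0*(-29/6252) = 0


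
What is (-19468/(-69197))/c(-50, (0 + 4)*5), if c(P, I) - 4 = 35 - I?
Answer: 19468/1314743 ≈ 0.014807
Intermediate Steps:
c(P, I) = 39 - I (c(P, I) = 4 + (35 - I) = 39 - I)
(-19468/(-69197))/c(-50, (0 + 4)*5) = (-19468/(-69197))/(39 - (0 + 4)*5) = (-19468*(-1/69197))/(39 - 4*5) = 19468/(69197*(39 - 1*20)) = 19468/(69197*(39 - 20)) = (19468/69197)/19 = (19468/69197)*(1/19) = 19468/1314743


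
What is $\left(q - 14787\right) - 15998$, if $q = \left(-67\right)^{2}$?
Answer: $-26296$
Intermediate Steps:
$q = 4489$
$\left(q - 14787\right) - 15998 = \left(4489 - 14787\right) - 15998 = -10298 - 15998 = -26296$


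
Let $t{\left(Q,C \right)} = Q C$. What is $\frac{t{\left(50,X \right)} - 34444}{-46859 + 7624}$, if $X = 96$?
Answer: $\frac{29644}{39235} \approx 0.75555$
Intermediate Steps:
$t{\left(Q,C \right)} = C Q$
$\frac{t{\left(50,X \right)} - 34444}{-46859 + 7624} = \frac{96 \cdot 50 - 34444}{-46859 + 7624} = \frac{4800 - 34444}{-39235} = \left(-29644\right) \left(- \frac{1}{39235}\right) = \frac{29644}{39235}$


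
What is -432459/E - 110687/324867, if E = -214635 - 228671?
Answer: 91423446731/144015490302 ≈ 0.63482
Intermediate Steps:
E = -443306
-432459/E - 110687/324867 = -432459/(-443306) - 110687/324867 = -432459*(-1/443306) - 110687*1/324867 = 432459/443306 - 110687/324867 = 91423446731/144015490302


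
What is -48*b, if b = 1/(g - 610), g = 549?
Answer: 48/61 ≈ 0.78689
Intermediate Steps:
b = -1/61 (b = 1/(549 - 610) = 1/(-61) = -1/61 ≈ -0.016393)
-48*b = -48*(-1/61) = 48/61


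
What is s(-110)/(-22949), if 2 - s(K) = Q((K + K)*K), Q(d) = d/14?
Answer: 12086/160643 ≈ 0.075235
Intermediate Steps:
Q(d) = d/14 (Q(d) = d*(1/14) = d/14)
s(K) = 2 - K²/7 (s(K) = 2 - (K + K)*K/14 = 2 - (2*K)*K/14 = 2 - 2*K²/14 = 2 - K²/7)
s(-110)/(-22949) = (2 - ⅐*(-110)²)/(-22949) = (2 - ⅐*12100)*(-1/22949) = (2 - 12100/7)*(-1/22949) = -12086/7*(-1/22949) = 12086/160643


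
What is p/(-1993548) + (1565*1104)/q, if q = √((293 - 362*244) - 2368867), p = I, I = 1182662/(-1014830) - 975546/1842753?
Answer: 48020716601/56486307442331220 - 863880*I*√2456902/1228451 ≈ 8.5013e-7 - 1102.3*I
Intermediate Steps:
I = -48020716601/28334561015 (I = 1182662*(-1/1014830) - 975546*1/1842753 = -591331/507415 - 29562/55841 = -48020716601/28334561015 ≈ -1.6948)
p = -48020716601/28334561015 ≈ -1.6948
q = I*√2456902 (q = √((293 - 88328) - 2368867) = √(-88035 - 2368867) = √(-2456902) = I*√2456902 ≈ 1567.5*I)
p/(-1993548) + (1565*1104)/q = -48020716601/28334561015/(-1993548) + (1565*1104)/((I*√2456902)) = -48020716601/28334561015*(-1/1993548) + 1727760*(-I*√2456902/2456902) = 48020716601/56486307442331220 - 863880*I*√2456902/1228451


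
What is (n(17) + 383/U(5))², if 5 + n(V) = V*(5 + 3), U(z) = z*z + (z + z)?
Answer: 24681024/1225 ≈ 20148.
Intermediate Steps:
U(z) = z² + 2*z
n(V) = -5 + 8*V (n(V) = -5 + V*(5 + 3) = -5 + V*8 = -5 + 8*V)
(n(17) + 383/U(5))² = ((-5 + 8*17) + 383/((5*(2 + 5))))² = ((-5 + 136) + 383/((5*7)))² = (131 + 383/35)² = (4968/35)² = 24681024/1225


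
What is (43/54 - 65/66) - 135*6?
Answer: -240626/297 ≈ -810.19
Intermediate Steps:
(43/54 - 65/66) - 135*6 = (43*(1/54) - 65*1/66) - 810 = (43/54 - 65/66) - 810 = -56/297 - 810 = -240626/297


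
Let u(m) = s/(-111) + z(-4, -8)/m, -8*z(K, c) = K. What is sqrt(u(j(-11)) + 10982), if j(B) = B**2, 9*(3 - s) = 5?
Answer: sqrt(589406010882)/7326 ≈ 104.79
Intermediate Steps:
s = 22/9 (s = 3 - 1/9*5 = 3 - 5/9 = 22/9 ≈ 2.4444)
z(K, c) = -K/8
u(m) = -22/999 + 1/(2*m) (u(m) = (22/9)/(-111) + (-1/8*(-4))/m = (22/9)*(-1/111) + 1/(2*m) = -22/999 + 1/(2*m))
sqrt(u(j(-11)) + 10982) = sqrt((999 - 44*(-11)**2)/(1998*((-11)**2)) + 10982) = sqrt((1/1998)*(999 - 44*121)/121 + 10982) = sqrt((1/1998)*(1/121)*(999 - 5324) + 10982) = sqrt((1/1998)*(1/121)*(-4325) + 10982) = sqrt(-4325/241758 + 10982) = sqrt(2654982031/241758) = sqrt(589406010882)/7326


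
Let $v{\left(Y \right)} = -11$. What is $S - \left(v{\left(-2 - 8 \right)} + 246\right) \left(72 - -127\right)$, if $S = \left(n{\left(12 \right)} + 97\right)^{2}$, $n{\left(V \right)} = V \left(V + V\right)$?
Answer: $101460$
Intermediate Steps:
$n{\left(V \right)} = 2 V^{2}$ ($n{\left(V \right)} = V 2 V = 2 V^{2}$)
$S = 148225$ ($S = \left(2 \cdot 12^{2} + 97\right)^{2} = \left(2 \cdot 144 + 97\right)^{2} = \left(288 + 97\right)^{2} = 385^{2} = 148225$)
$S - \left(v{\left(-2 - 8 \right)} + 246\right) \left(72 - -127\right) = 148225 - \left(-11 + 246\right) \left(72 - -127\right) = 148225 - 235 \left(72 + 127\right) = 148225 - 235 \cdot 199 = 148225 - 46765 = 101460$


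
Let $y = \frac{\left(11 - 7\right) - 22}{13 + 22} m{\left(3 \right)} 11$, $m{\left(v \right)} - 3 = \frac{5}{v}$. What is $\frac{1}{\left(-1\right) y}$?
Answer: $\frac{5}{132} \approx 0.037879$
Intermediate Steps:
$m{\left(v \right)} = 3 + \frac{5}{v}$
$y = - \frac{132}{5}$ ($y = \frac{\left(11 - 7\right) - 22}{13 + 22} \left(3 + \frac{5}{3}\right) 11 = \frac{4 - 22}{35} \left(3 + 5 \cdot \frac{1}{3}\right) 11 = \left(-18\right) \frac{1}{35} \left(3 + \frac{5}{3}\right) 11 = \left(- \frac{18}{35}\right) \frac{14}{3} \cdot 11 = \left(- \frac{12}{5}\right) 11 = - \frac{132}{5} \approx -26.4$)
$\frac{1}{\left(-1\right) y} = \frac{1}{\left(-1\right) \left(- \frac{132}{5}\right)} = \frac{1}{\frac{132}{5}} = \frac{5}{132}$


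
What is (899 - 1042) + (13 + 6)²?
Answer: 218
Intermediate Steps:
(899 - 1042) + (13 + 6)² = -143 + 19² = -143 + 361 = 218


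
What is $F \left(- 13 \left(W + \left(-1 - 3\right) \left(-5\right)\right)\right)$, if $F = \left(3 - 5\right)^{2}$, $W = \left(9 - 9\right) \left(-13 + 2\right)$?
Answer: $-1040$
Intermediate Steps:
$W = 0$ ($W = 0 \left(-11\right) = 0$)
$F = 4$ ($F = \left(-2\right)^{2} = 4$)
$F \left(- 13 \left(W + \left(-1 - 3\right) \left(-5\right)\right)\right) = 4 \left(- 13 \left(0 + \left(-1 - 3\right) \left(-5\right)\right)\right) = 4 \left(- 13 \left(0 - -20\right)\right) = 4 \left(- 13 \left(0 + 20\right)\right) = 4 \left(\left(-13\right) 20\right) = 4 \left(-260\right) = -1040$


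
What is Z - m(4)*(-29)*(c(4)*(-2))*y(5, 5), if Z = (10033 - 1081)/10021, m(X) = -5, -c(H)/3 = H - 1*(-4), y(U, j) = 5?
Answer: -348721848/10021 ≈ -34799.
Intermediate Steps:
c(H) = -12 - 3*H (c(H) = -3*(H - 1*(-4)) = -3*(H + 4) = -3*(4 + H) = -12 - 3*H)
Z = 8952/10021 (Z = 8952*(1/10021) = 8952/10021 ≈ 0.89332)
Z - m(4)*(-29)*(c(4)*(-2))*y(5, 5) = 8952/10021 - (-5*(-29))*((-12 - 3*4)*(-2))*5 = 8952/10021 - 145*((-12 - 12)*(-2))*5 = 8952/10021 - 145*-24*(-2)*5 = 8952/10021 - 145*48*5 = 8952/10021 - 145*240 = 8952/10021 - 1*34800 = 8952/10021 - 34800 = -348721848/10021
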